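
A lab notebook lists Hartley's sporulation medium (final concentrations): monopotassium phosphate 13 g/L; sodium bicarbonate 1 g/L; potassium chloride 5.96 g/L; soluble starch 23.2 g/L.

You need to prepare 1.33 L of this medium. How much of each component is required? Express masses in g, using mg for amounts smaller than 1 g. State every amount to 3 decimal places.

monopotassium phosphate 17.290 g; sodium bicarbonate 1.330 g; potassium chloride 7.927 g; soluble starch 30.856 g

Scale factor relative to 1 L: 1.33.
monopotassium phosphate: 13 g/L × 1.33 L = 17.290 g
sodium bicarbonate: 1 g/L × 1.33 L = 1.330 g
potassium chloride: 5.96 g/L × 1.33 L = 7.927 g
soluble starch: 23.2 g/L × 1.33 L = 30.856 g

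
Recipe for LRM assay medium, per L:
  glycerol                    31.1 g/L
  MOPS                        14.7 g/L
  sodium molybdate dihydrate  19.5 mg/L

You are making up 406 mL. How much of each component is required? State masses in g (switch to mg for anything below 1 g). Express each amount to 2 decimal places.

glycerol 12.63 g; MOPS 5.97 g; sodium molybdate dihydrate 7.92 mg

Scale factor relative to 1 L: 0.406.
glycerol: 31.1 g/L × 0.406 L = 12.63 g
MOPS: 14.7 g/L × 0.406 L = 5.97 g
sodium molybdate dihydrate: 19.5 mg/L × 0.406 L = 7.92 mg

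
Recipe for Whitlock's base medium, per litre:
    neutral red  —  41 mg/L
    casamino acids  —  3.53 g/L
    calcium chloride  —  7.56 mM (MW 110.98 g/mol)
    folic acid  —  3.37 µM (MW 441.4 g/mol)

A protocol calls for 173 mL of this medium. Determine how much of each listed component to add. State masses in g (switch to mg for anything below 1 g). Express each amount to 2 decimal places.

Target volume = 173 mL = 0.173 L.
neutral red: 41 mg/L × 0.173 L = 7.09 mg
casamino acids: 3.53 g/L × 0.173 L = 0.61069 g = 610.69 mg
calcium chloride: 7.56 mmol/L × 110.98 mg/mmol × 0.173 L = 145.15 mg
folic acid: 3.37 µmol/L × 441.4 g/mol × 0.173 L ÷ 1000 = 0.26 mg

neutral red 7.09 mg; casamino acids 610.69 mg; calcium chloride 145.15 mg; folic acid 0.26 mg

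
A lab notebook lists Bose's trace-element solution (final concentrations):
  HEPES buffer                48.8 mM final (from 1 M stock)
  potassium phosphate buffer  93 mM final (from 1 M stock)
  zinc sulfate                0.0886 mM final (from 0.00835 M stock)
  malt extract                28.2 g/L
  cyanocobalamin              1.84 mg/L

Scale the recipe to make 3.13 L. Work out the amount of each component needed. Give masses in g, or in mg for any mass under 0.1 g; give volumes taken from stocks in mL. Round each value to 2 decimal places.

HEPES buffer 152.74 mL; potassium phosphate buffer 291.09 mL; zinc sulfate 33.21 mL; malt extract 88.27 g; cyanocobalamin 5.76 mg

Working volume: 3.13 L.
HEPES buffer: dilute stock: 48.8 mM × 3130 mL ÷ 1000 mM = 152.74 mL
potassium phosphate buffer: C1V1 = C2V2 → 93 mM × 3130 mL ÷ 1000 mM = 291.09 mL
zinc sulfate: C1V1 = C2V2 → 0.0886 mM × 3130 mL ÷ 8.35 mM = 33.21 mL
malt extract: 28.2 g/L × 3.13 L = 88.27 g
cyanocobalamin: 1.84 mg/L × 3.13 L = 5.76 mg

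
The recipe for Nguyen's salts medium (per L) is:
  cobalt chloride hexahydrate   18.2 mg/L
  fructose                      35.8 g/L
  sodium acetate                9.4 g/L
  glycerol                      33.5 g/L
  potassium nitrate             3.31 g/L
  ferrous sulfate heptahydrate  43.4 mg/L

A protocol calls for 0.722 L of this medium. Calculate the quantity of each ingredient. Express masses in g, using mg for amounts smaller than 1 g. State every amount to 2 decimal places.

cobalt chloride hexahydrate 13.14 mg; fructose 25.85 g; sodium acetate 6.79 g; glycerol 24.19 g; potassium nitrate 2.39 g; ferrous sulfate heptahydrate 31.33 mg

Scale factor relative to 1 L: 0.722.
cobalt chloride hexahydrate: 18.2 mg/L × 0.722 L = 13.14 mg
fructose: 35.8 g/L × 0.722 L = 25.85 g
sodium acetate: 9.4 g/L × 0.722 L = 6.79 g
glycerol: 33.5 g/L × 0.722 L = 24.19 g
potassium nitrate: 3.31 g/L × 0.722 L = 2.39 g
ferrous sulfate heptahydrate: 43.4 mg/L × 0.722 L = 31.33 mg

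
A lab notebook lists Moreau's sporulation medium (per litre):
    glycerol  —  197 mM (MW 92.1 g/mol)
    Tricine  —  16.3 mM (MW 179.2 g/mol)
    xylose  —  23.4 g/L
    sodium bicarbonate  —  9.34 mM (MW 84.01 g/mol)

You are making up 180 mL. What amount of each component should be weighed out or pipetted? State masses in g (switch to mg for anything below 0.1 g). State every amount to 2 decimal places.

Target volume = 180 mL = 0.18 L.
glycerol: 197 mmol/L × 92.1 g/mol × 0.18 L ÷ 1000 = 3.27 g
Tricine: 16.3 mmol/L × 179.2 g/mol × 0.18 L ÷ 1000 = 0.53 g
xylose: 23.4 g/L × 0.18 L = 4.21 g
sodium bicarbonate: 9.34 mmol/L × 84.01 g/mol × 0.18 L ÷ 1000 = 0.14 g

glycerol 3.27 g; Tricine 0.53 g; xylose 4.21 g; sodium bicarbonate 0.14 g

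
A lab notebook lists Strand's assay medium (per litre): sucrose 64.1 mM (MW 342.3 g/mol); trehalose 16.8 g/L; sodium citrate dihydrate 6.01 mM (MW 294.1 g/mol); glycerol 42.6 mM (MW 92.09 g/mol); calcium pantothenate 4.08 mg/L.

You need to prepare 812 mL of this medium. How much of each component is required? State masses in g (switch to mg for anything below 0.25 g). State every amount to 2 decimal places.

Working volume: 812 mL = 0.812 L.
sucrose: 64.1 mmol/L × 342.3 g/mol × 0.812 L ÷ 1000 = 17.82 g
trehalose: 16.8 g/L × 0.812 L = 13.64 g
sodium citrate dihydrate: 6.01 mmol/L × 294.1 g/mol × 0.812 L ÷ 1000 = 1.44 g
glycerol: 42.6 mmol/L × 92.09 g/mol × 0.812 L ÷ 1000 = 3.19 g
calcium pantothenate: 4.08 mg/L × 0.812 L = 3.31 mg

sucrose 17.82 g; trehalose 13.64 g; sodium citrate dihydrate 1.44 g; glycerol 3.19 g; calcium pantothenate 3.31 mg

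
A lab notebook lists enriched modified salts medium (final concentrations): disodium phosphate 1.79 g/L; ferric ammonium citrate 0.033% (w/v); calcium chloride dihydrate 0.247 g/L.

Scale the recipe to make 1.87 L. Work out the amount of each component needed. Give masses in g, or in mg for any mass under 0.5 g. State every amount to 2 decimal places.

disodium phosphate 3.35 g; ferric ammonium citrate 0.62 g; calcium chloride dihydrate 461.89 mg

Working volume: 1.87 L.
disodium phosphate: 1.79 g/L × 1.87 L = 3.35 g
ferric ammonium citrate: 0.033% w/v = 0.33 g/L → 0.33 × 1.87 L = 0.62 g
calcium chloride dihydrate: 0.247 g/L × 1.87 L = 0.46189 g = 461.89 mg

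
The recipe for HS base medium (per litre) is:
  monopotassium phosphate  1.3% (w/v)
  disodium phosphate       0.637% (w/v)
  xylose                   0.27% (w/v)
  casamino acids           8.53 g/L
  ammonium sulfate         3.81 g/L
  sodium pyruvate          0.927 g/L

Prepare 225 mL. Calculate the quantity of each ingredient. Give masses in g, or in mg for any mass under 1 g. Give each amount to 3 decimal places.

monopotassium phosphate 2.925 g; disodium phosphate 1.433 g; xylose 607.500 mg; casamino acids 1.919 g; ammonium sulfate 857.250 mg; sodium pyruvate 208.575 mg

Working volume: 225 mL = 0.225 L.
monopotassium phosphate: 1.3% w/v = 13 g/L → 13 × 0.225 L = 2.925 g
disodium phosphate: 0.637 g per 100 mL × 225 mL ÷ 100 = 1.433 g
xylose: 0.27 g per 100 mL × 225 mL ÷ 100 = 0.6075 g = 607.500 mg
casamino acids: 8.53 g/L × 0.225 L = 1.919 g
ammonium sulfate: 3.81 g/L × 0.225 L = 0.85725 g = 857.250 mg
sodium pyruvate: 0.927 g/L × 0.225 L = 0.208575 g = 208.575 mg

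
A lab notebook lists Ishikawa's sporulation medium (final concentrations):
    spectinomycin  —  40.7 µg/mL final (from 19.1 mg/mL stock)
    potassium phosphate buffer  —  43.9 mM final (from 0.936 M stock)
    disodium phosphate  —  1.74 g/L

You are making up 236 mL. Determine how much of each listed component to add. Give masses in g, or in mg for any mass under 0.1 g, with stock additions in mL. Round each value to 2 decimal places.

spectinomycin 0.50 mL; potassium phosphate buffer 11.07 mL; disodium phosphate 0.41 g

Scale factor relative to 1 L: 0.236.
spectinomycin: C1V1 = C2V2 → 40.7 µg/mL × 236 mL ÷ 19100 µg/mL = 0.50 mL
potassium phosphate buffer: C1V1 = C2V2 → 43.9 mM × 236 mL ÷ 936 mM = 11.07 mL
disodium phosphate: 1.74 g/L × 0.236 L = 0.41 g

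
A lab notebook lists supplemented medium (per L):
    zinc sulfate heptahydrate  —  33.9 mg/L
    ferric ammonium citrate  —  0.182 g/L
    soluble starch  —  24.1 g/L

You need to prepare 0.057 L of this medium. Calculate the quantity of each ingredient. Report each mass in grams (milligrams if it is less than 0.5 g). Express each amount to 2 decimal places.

zinc sulfate heptahydrate 1.93 mg; ferric ammonium citrate 10.37 mg; soluble starch 1.37 g

Working volume: 0.057 L.
zinc sulfate heptahydrate: 33.9 mg/L × 0.057 L = 1.93 mg
ferric ammonium citrate: 0.182 g/L × 0.057 L = 0.010374 g = 10.37 mg
soluble starch: 24.1 g/L × 0.057 L = 1.37 g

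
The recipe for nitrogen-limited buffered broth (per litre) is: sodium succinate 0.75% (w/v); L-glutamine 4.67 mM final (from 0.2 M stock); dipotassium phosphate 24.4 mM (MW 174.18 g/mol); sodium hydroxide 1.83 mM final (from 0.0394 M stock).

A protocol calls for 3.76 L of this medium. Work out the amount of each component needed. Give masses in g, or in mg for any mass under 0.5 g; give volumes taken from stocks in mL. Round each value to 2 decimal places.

sodium succinate 28.20 g; L-glutamine 87.80 mL; dipotassium phosphate 15.98 g; sodium hydroxide 174.64 mL

Working volume: 3.76 L.
sodium succinate: 0.75% w/v = 7.5 g/L → 7.5 × 3.76 L = 28.20 g
L-glutamine: C1V1 = C2V2 → 4.67 mM × 3760 mL ÷ 200 mM = 87.80 mL
dipotassium phosphate: 24.4 mmol/L × 174.18 g/mol × 3.76 L ÷ 1000 = 15.98 g
sodium hydroxide: C1V1 = C2V2 → 1.83 mM × 3760 mL ÷ 39.4 mM = 174.64 mL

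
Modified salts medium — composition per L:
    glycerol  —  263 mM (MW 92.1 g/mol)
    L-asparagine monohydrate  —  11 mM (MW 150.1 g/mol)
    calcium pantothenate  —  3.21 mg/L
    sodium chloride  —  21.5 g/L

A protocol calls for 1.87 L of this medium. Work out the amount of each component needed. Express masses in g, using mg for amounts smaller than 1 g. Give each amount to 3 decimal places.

Working volume: 1.87 L.
glycerol: 263 mmol/L × 92.1 g/mol × 1.87 L ÷ 1000 = 45.296 g
L-asparagine monohydrate: 11 mmol/L × 150.1 g/mol × 1.87 L ÷ 1000 = 3.088 g
calcium pantothenate: 3.21 mg/L × 1.87 L = 6.003 mg
sodium chloride: 21.5 g/L × 1.87 L = 40.205 g

glycerol 45.296 g; L-asparagine monohydrate 3.088 g; calcium pantothenate 6.003 mg; sodium chloride 40.205 g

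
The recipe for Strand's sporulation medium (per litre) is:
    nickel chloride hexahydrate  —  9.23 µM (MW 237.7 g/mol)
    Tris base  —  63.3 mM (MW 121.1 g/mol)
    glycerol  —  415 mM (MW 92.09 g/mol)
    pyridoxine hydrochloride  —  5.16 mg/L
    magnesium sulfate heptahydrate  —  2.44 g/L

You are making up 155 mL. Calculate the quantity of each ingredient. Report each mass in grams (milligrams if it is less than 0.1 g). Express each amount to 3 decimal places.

nickel chloride hexahydrate 0.340 mg; Tris base 1.188 g; glycerol 5.924 g; pyridoxine hydrochloride 0.800 mg; magnesium sulfate heptahydrate 0.378 g

Working volume: 155 mL = 0.155 L.
nickel chloride hexahydrate: 9.23 µmol/L × 237.7 g/mol × 0.155 L ÷ 1000 = 0.340 mg
Tris base: 63.3 mmol/L × 121.1 g/mol × 0.155 L ÷ 1000 = 1.188 g
glycerol: 415 mmol/L × 92.09 g/mol × 0.155 L ÷ 1000 = 5.924 g
pyridoxine hydrochloride: 5.16 mg/L × 0.155 L = 0.800 mg
magnesium sulfate heptahydrate: 2.44 g/L × 0.155 L = 0.378 g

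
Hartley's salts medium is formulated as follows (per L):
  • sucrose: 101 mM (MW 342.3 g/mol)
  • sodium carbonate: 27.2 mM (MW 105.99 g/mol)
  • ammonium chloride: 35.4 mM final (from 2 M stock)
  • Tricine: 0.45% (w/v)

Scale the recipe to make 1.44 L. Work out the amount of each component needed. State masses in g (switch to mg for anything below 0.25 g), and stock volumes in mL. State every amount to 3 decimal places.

sucrose 49.784 g; sodium carbonate 4.151 g; ammonium chloride 25.488 mL; Tricine 6.480 g

Scale factor relative to 1 L: 1.44.
sucrose: 101 mmol/L × 342.3 g/mol × 1.44 L ÷ 1000 = 49.784 g
sodium carbonate: 27.2 mmol/L × 105.99 g/mol × 1.44 L ÷ 1000 = 4.151 g
ammonium chloride: dilute stock: 35.4 mM × 1440 mL ÷ 2000 mM = 25.488 mL
Tricine: 0.45% w/v = 4.5 g/L → 4.5 × 1.44 L = 6.480 g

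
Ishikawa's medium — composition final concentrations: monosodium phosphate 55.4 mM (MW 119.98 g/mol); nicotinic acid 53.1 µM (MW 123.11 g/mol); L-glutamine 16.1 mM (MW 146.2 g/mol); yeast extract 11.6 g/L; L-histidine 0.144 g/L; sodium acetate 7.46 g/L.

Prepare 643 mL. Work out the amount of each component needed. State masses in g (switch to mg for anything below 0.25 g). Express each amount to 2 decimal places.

Target volume = 643 mL = 0.643 L.
monosodium phosphate: 55.4 mmol/L × 119.98 g/mol × 0.643 L ÷ 1000 = 4.27 g
nicotinic acid: 53.1 µmol/L × 123.11 g/mol × 0.643 L ÷ 1000 = 4.20 mg
L-glutamine: 16.1 mmol/L × 146.2 g/mol × 0.643 L ÷ 1000 = 1.51 g
yeast extract: 11.6 g/L × 0.643 L = 7.46 g
L-histidine: 0.144 g/L × 0.643 L = 0.092592 g = 92.59 mg
sodium acetate: 7.46 g/L × 0.643 L = 4.80 g

monosodium phosphate 4.27 g; nicotinic acid 4.20 mg; L-glutamine 1.51 g; yeast extract 7.46 g; L-histidine 92.59 mg; sodium acetate 4.80 g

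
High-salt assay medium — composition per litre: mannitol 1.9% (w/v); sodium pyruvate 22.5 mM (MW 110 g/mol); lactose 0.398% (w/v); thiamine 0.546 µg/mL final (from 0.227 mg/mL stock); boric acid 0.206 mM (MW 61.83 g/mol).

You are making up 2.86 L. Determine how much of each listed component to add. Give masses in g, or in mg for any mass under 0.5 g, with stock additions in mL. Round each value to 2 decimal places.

mannitol 54.34 g; sodium pyruvate 7.08 g; lactose 11.38 g; thiamine 6.88 mL; boric acid 36.43 mg

Working volume: 2.86 L.
mannitol: 1.9 g per 100 mL × 2860 mL ÷ 100 = 54.34 g
sodium pyruvate: 22.5 mmol/L × 110 g/mol × 2.86 L ÷ 1000 = 7.08 g
lactose: 0.398 g per 100 mL × 2860 mL ÷ 100 = 11.38 g
thiamine: C1V1 = C2V2 → 0.546 µg/mL × 2860 mL ÷ 227 µg/mL = 6.88 mL
boric acid: 0.206 mmol/L × 61.83 mg/mmol × 2.86 L = 36.43 mg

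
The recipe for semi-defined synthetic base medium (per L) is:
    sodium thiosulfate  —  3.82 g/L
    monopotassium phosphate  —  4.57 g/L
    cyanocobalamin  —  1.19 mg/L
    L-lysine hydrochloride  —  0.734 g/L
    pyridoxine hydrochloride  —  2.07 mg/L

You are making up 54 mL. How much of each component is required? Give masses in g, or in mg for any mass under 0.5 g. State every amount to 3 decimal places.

Scale factor relative to 1 L: 0.054.
sodium thiosulfate: 3.82 g/L × 0.054 L = 0.20628 g = 206.280 mg
monopotassium phosphate: 4.57 g/L × 0.054 L = 0.24678 g = 246.780 mg
cyanocobalamin: 1.19 mg/L × 0.054 L = 0.064 mg
L-lysine hydrochloride: 0.734 g/L × 0.054 L = 0.039636 g = 39.636 mg
pyridoxine hydrochloride: 2.07 mg/L × 0.054 L = 0.112 mg

sodium thiosulfate 206.280 mg; monopotassium phosphate 246.780 mg; cyanocobalamin 0.064 mg; L-lysine hydrochloride 39.636 mg; pyridoxine hydrochloride 0.112 mg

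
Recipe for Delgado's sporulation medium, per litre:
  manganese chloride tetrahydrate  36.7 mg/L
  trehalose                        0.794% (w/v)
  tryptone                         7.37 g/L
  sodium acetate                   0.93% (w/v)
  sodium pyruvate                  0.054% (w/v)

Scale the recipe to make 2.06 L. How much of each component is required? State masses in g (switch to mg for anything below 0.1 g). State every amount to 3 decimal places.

manganese chloride tetrahydrate 75.602 mg; trehalose 16.356 g; tryptone 15.182 g; sodium acetate 19.158 g; sodium pyruvate 1.112 g

Working volume: 2.06 L.
manganese chloride tetrahydrate: 36.7 mg/L × 2.06 L = 75.602 mg
trehalose: 0.794 g per 100 mL × 2060 mL ÷ 100 = 16.356 g
tryptone: 7.37 g/L × 2.06 L = 15.182 g
sodium acetate: 0.93% w/v = 9.3 g/L → 9.3 × 2.06 L = 19.158 g
sodium pyruvate: 0.054% w/v = 0.54 g/L → 0.54 × 2.06 L = 1.112 g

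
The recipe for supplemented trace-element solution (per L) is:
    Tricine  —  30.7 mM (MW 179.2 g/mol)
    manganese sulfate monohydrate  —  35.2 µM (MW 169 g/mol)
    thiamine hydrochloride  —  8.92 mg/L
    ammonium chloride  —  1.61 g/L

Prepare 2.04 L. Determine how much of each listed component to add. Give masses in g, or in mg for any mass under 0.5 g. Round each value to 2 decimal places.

Working volume: 2.04 L.
Tricine: 30.7 mmol/L × 179.2 g/mol × 2.04 L ÷ 1000 = 11.22 g
manganese sulfate monohydrate: 35.2 µmol/L × 169 g/mol × 2.04 L ÷ 1000 = 12.14 mg
thiamine hydrochloride: 8.92 mg/L × 2.04 L = 18.20 mg
ammonium chloride: 1.61 g/L × 2.04 L = 3.28 g

Tricine 11.22 g; manganese sulfate monohydrate 12.14 mg; thiamine hydrochloride 18.20 mg; ammonium chloride 3.28 g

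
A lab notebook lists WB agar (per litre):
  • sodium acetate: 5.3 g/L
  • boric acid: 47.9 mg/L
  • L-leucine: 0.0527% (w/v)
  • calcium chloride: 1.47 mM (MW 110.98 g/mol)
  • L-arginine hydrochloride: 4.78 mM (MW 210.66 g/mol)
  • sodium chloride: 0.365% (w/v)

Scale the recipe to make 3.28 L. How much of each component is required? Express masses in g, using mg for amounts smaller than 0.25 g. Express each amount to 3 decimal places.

Scale factor relative to 1 L: 3.28.
sodium acetate: 5.3 g/L × 3.28 L = 17.384 g
boric acid: 47.9 mg/L × 3.28 L = 157.112 mg
L-leucine: 0.0527% w/v = 0.527 g/L → 0.527 × 3.28 L = 1.729 g
calcium chloride: 1.47 mmol/L × 110.98 g/mol × 3.28 L ÷ 1000 = 0.535 g
L-arginine hydrochloride: 4.78 mmol/L × 210.66 g/mol × 3.28 L ÷ 1000 = 3.303 g
sodium chloride: 0.365 g per 100 mL × 3280 mL ÷ 100 = 11.972 g

sodium acetate 17.384 g; boric acid 157.112 mg; L-leucine 1.729 g; calcium chloride 0.535 g; L-arginine hydrochloride 3.303 g; sodium chloride 11.972 g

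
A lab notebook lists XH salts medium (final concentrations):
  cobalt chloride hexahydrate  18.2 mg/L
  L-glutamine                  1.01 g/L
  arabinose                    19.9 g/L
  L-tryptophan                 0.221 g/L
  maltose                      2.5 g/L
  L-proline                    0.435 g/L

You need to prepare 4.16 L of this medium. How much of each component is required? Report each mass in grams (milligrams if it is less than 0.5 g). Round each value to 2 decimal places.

Scale factor relative to 1 L: 4.16.
cobalt chloride hexahydrate: 18.2 mg/L × 4.16 L = 75.71 mg
L-glutamine: 1.01 g/L × 4.16 L = 4.20 g
arabinose: 19.9 g/L × 4.16 L = 82.78 g
L-tryptophan: 0.221 g/L × 4.16 L = 0.92 g
maltose: 2.5 g/L × 4.16 L = 10.40 g
L-proline: 0.435 g/L × 4.16 L = 1.81 g

cobalt chloride hexahydrate 75.71 mg; L-glutamine 4.20 g; arabinose 82.78 g; L-tryptophan 0.92 g; maltose 10.40 g; L-proline 1.81 g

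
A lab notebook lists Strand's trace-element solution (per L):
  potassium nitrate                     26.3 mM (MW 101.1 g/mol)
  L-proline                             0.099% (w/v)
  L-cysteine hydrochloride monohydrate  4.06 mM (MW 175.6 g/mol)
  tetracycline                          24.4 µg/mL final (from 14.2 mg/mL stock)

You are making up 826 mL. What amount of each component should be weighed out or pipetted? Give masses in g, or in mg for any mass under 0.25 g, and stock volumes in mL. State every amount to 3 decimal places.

Working volume: 826 mL = 0.826 L.
potassium nitrate: 26.3 mmol/L × 101.1 g/mol × 0.826 L ÷ 1000 = 2.196 g
L-proline: 0.099 g per 100 mL × 826 mL ÷ 100 = 0.818 g
L-cysteine hydrochloride monohydrate: 4.06 mmol/L × 175.6 g/mol × 0.826 L ÷ 1000 = 0.589 g
tetracycline: C1V1 = C2V2 → 24.4 µg/mL × 826 mL ÷ 14200 µg/mL = 1.419 mL

potassium nitrate 2.196 g; L-proline 0.818 g; L-cysteine hydrochloride monohydrate 0.589 g; tetracycline 1.419 mL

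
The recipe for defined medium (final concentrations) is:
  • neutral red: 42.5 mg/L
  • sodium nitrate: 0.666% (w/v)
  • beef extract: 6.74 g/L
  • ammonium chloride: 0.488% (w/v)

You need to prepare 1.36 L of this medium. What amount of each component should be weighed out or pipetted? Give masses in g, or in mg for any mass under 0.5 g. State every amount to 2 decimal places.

neutral red 57.80 mg; sodium nitrate 9.06 g; beef extract 9.17 g; ammonium chloride 6.64 g

Working volume: 1.36 L.
neutral red: 42.5 mg/L × 1.36 L = 57.80 mg
sodium nitrate: 0.666% w/v = 6.66 g/L → 6.66 × 1.36 L = 9.06 g
beef extract: 6.74 g/L × 1.36 L = 9.17 g
ammonium chloride: 0.488% w/v = 4.88 g/L → 4.88 × 1.36 L = 6.64 g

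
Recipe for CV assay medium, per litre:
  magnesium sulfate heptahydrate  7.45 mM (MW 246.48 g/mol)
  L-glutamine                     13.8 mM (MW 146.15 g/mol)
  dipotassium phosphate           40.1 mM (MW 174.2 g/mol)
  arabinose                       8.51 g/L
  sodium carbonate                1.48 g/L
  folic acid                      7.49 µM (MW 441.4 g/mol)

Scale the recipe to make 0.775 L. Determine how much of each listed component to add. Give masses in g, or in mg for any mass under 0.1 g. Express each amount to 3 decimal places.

Scale factor relative to 1 L: 0.775.
magnesium sulfate heptahydrate: 7.45 mmol/L × 246.48 g/mol × 0.775 L ÷ 1000 = 1.423 g
L-glutamine: 13.8 mmol/L × 146.15 g/mol × 0.775 L ÷ 1000 = 1.563 g
dipotassium phosphate: 40.1 mmol/L × 174.2 g/mol × 0.775 L ÷ 1000 = 5.414 g
arabinose: 8.51 g/L × 0.775 L = 6.595 g
sodium carbonate: 1.48 g/L × 0.775 L = 1.147 g
folic acid: 7.49 µmol/L × 441.4 g/mol × 0.775 L ÷ 1000 = 2.562 mg

magnesium sulfate heptahydrate 1.423 g; L-glutamine 1.563 g; dipotassium phosphate 5.414 g; arabinose 6.595 g; sodium carbonate 1.147 g; folic acid 2.562 mg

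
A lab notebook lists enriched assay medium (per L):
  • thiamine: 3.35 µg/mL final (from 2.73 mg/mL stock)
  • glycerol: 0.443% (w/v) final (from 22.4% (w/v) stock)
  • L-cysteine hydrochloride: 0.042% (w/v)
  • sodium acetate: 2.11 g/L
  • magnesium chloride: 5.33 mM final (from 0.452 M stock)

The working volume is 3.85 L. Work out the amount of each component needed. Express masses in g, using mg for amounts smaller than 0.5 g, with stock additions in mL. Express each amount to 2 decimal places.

thiamine 4.72 mL; glycerol 76.14 mL; L-cysteine hydrochloride 1.62 g; sodium acetate 8.12 g; magnesium chloride 45.40 mL

Working volume: 3.85 L.
thiamine: dilute stock: 3.35 µg/mL × 3850 mL ÷ 2730 µg/mL = 4.72 mL
glycerol: C1V1 = C2V2 → 0.443% ÷ 22.4% × 3850 mL = 76.14 mL
L-cysteine hydrochloride: 0.042 g per 100 mL × 3850 mL ÷ 100 = 1.62 g
sodium acetate: 2.11 g/L × 3.85 L = 8.12 g
magnesium chloride: C1V1 = C2V2 → 5.33 mM × 3850 mL ÷ 452 mM = 45.40 mL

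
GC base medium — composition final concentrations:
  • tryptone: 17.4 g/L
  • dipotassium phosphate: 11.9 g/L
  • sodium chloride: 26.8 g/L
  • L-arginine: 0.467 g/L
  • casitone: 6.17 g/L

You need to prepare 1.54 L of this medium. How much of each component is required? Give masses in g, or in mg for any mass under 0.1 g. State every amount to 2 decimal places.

tryptone 26.80 g; dipotassium phosphate 18.33 g; sodium chloride 41.27 g; L-arginine 0.72 g; casitone 9.50 g

Scale factor relative to 1 L: 1.54.
tryptone: 17.4 g/L × 1.54 L = 26.80 g
dipotassium phosphate: 11.9 g/L × 1.54 L = 18.33 g
sodium chloride: 26.8 g/L × 1.54 L = 41.27 g
L-arginine: 0.467 g/L × 1.54 L = 0.72 g
casitone: 6.17 g/L × 1.54 L = 9.50 g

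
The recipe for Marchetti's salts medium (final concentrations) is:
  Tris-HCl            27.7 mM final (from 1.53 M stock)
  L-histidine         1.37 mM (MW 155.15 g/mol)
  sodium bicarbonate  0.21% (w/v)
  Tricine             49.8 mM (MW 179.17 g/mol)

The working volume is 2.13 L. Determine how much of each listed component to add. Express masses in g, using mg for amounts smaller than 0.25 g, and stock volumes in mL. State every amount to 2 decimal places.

Tris-HCl 38.56 mL; L-histidine 0.45 g; sodium bicarbonate 4.47 g; Tricine 19.01 g

Scale factor relative to 1 L: 2.13.
Tris-HCl: C1V1 = C2V2 → 27.7 mM × 2130 mL ÷ 1530 mM = 38.56 mL
L-histidine: 1.37 mmol/L × 155.15 g/mol × 2.13 L ÷ 1000 = 0.45 g
sodium bicarbonate: 0.21% w/v = 2.1 g/L → 2.1 × 2.13 L = 4.47 g
Tricine: 49.8 mmol/L × 179.17 g/mol × 2.13 L ÷ 1000 = 19.01 g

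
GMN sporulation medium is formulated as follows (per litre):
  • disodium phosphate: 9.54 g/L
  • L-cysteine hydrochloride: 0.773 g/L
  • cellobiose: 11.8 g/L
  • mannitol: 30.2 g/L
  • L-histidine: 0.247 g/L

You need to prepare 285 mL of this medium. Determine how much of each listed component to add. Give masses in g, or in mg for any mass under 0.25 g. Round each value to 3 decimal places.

disodium phosphate 2.719 g; L-cysteine hydrochloride 220.305 mg; cellobiose 3.363 g; mannitol 8.607 g; L-histidine 70.395 mg

Working volume: 285 mL = 0.285 L.
disodium phosphate: 9.54 g/L × 0.285 L = 2.719 g
L-cysteine hydrochloride: 0.773 g/L × 0.285 L = 0.220305 g = 220.305 mg
cellobiose: 11.8 g/L × 0.285 L = 3.363 g
mannitol: 30.2 g/L × 0.285 L = 8.607 g
L-histidine: 0.247 g/L × 0.285 L = 0.070395 g = 70.395 mg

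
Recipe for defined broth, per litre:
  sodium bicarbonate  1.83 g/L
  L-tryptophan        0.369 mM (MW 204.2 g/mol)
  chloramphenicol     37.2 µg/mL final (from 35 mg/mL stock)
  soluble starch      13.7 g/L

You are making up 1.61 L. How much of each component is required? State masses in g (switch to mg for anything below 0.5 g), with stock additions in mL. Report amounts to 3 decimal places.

sodium bicarbonate 2.946 g; L-tryptophan 121.313 mg; chloramphenicol 1.711 mL; soluble starch 22.057 g

Scale factor relative to 1 L: 1.61.
sodium bicarbonate: 1.83 g/L × 1.61 L = 2.946 g
L-tryptophan: 0.369 mmol/L × 204.2 mg/mmol × 1.61 L = 121.313 mg
chloramphenicol: C1V1 = C2V2 → 37.2 µg/mL × 1610 mL ÷ 35000 µg/mL = 1.711 mL
soluble starch: 13.7 g/L × 1.61 L = 22.057 g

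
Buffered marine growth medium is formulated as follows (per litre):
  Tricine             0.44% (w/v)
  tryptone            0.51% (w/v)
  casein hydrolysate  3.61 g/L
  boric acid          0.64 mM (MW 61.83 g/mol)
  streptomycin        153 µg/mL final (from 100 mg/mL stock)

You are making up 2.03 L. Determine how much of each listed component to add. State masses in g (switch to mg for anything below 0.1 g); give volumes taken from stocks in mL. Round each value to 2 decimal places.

Scale factor relative to 1 L: 2.03.
Tricine: 0.44 g per 100 mL × 2030 mL ÷ 100 = 8.93 g
tryptone: 0.51% w/v = 5.1 g/L → 5.1 × 2.03 L = 10.35 g
casein hydrolysate: 3.61 g/L × 2.03 L = 7.33 g
boric acid: 0.64 mmol/L × 61.83 mg/mmol × 2.03 L = 80.33 mg
streptomycin: V = C2·V2/C1 = 153 µg/mL × 2030 mL ÷ 100000 µg/mL = 3.11 mL

Tricine 8.93 g; tryptone 10.35 g; casein hydrolysate 7.33 g; boric acid 80.33 mg; streptomycin 3.11 mL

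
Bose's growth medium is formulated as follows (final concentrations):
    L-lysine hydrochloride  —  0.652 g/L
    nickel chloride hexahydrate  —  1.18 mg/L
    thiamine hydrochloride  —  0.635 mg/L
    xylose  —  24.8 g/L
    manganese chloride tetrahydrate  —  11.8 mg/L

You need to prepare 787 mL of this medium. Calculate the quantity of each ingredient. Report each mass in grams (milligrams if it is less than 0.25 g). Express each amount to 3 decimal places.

L-lysine hydrochloride 0.513 g; nickel chloride hexahydrate 0.929 mg; thiamine hydrochloride 0.500 mg; xylose 19.518 g; manganese chloride tetrahydrate 9.287 mg

Working volume: 787 mL = 0.787 L.
L-lysine hydrochloride: 0.652 g/L × 0.787 L = 0.513 g
nickel chloride hexahydrate: 1.18 mg/L × 0.787 L = 0.929 mg
thiamine hydrochloride: 0.635 mg/L × 0.787 L = 0.500 mg
xylose: 24.8 g/L × 0.787 L = 19.518 g
manganese chloride tetrahydrate: 11.8 mg/L × 0.787 L = 9.287 mg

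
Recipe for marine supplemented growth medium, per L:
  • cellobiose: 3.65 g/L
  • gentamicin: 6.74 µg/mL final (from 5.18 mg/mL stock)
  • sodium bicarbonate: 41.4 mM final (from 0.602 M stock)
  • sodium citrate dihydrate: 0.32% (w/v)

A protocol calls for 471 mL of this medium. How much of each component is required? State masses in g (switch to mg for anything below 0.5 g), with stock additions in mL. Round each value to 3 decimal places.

Working volume: 471 mL = 0.471 L.
cellobiose: 3.65 g/L × 0.471 L = 1.719 g
gentamicin: V = C2·V2/C1 = 6.74 µg/mL × 471 mL ÷ 5180 µg/mL = 0.613 mL
sodium bicarbonate: C1V1 = C2V2 → 41.4 mM × 471 mL ÷ 602 mM = 32.391 mL
sodium citrate dihydrate: 0.32% w/v = 3.2 g/L → 3.2 × 0.471 L = 1.507 g

cellobiose 1.719 g; gentamicin 0.613 mL; sodium bicarbonate 32.391 mL; sodium citrate dihydrate 1.507 g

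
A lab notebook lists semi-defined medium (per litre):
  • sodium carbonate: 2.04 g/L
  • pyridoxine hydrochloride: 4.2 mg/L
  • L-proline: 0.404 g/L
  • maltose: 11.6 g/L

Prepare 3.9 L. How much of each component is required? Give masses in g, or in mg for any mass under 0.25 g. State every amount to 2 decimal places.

sodium carbonate 7.96 g; pyridoxine hydrochloride 16.38 mg; L-proline 1.58 g; maltose 45.24 g

Scale factor relative to 1 L: 3.9.
sodium carbonate: 2.04 g/L × 3.9 L = 7.96 g
pyridoxine hydrochloride: 4.2 mg/L × 3.9 L = 16.38 mg
L-proline: 0.404 g/L × 3.9 L = 1.58 g
maltose: 11.6 g/L × 3.9 L = 45.24 g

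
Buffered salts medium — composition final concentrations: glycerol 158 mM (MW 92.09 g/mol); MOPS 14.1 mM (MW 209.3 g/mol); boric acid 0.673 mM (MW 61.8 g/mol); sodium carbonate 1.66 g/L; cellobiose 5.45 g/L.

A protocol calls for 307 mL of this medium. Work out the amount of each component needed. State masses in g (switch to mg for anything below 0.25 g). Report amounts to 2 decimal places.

glycerol 4.47 g; MOPS 0.91 g; boric acid 12.77 mg; sodium carbonate 0.51 g; cellobiose 1.67 g

Scale factor relative to 1 L: 0.307.
glycerol: 158 mmol/L × 92.09 g/mol × 0.307 L ÷ 1000 = 4.47 g
MOPS: 14.1 mmol/L × 209.3 g/mol × 0.307 L ÷ 1000 = 0.91 g
boric acid: 0.673 mmol/L × 61.8 mg/mmol × 0.307 L = 12.77 mg
sodium carbonate: 1.66 g/L × 0.307 L = 0.51 g
cellobiose: 5.45 g/L × 0.307 L = 1.67 g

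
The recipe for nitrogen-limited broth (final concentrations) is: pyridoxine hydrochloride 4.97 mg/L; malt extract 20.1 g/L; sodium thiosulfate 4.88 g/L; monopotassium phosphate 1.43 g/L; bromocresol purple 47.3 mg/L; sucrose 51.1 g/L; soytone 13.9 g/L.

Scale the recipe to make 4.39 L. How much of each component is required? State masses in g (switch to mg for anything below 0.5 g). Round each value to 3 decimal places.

pyridoxine hydrochloride 21.818 mg; malt extract 88.239 g; sodium thiosulfate 21.423 g; monopotassium phosphate 6.278 g; bromocresol purple 207.647 mg; sucrose 224.329 g; soytone 61.021 g

Scale factor relative to 1 L: 4.39.
pyridoxine hydrochloride: 4.97 mg/L × 4.39 L = 21.818 mg
malt extract: 20.1 g/L × 4.39 L = 88.239 g
sodium thiosulfate: 4.88 g/L × 4.39 L = 21.423 g
monopotassium phosphate: 1.43 g/L × 4.39 L = 6.278 g
bromocresol purple: 47.3 mg/L × 4.39 L = 207.647 mg
sucrose: 51.1 g/L × 4.39 L = 224.329 g
soytone: 13.9 g/L × 4.39 L = 61.021 g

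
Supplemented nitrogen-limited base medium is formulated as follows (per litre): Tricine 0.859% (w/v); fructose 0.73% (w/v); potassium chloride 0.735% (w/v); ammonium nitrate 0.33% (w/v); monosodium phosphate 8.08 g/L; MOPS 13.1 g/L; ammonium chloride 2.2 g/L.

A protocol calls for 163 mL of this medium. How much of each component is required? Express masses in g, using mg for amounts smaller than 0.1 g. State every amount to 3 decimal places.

Tricine 1.400 g; fructose 1.190 g; potassium chloride 1.198 g; ammonium nitrate 0.538 g; monosodium phosphate 1.317 g; MOPS 2.135 g; ammonium chloride 0.359 g

Scale factor relative to 1 L: 0.163.
Tricine: 0.859 g per 100 mL × 163 mL ÷ 100 = 1.400 g
fructose: 0.73% w/v = 7.3 g/L → 7.3 × 0.163 L = 1.190 g
potassium chloride: 0.735 g per 100 mL × 163 mL ÷ 100 = 1.198 g
ammonium nitrate: 0.33% w/v = 3.3 g/L → 3.3 × 0.163 L = 0.538 g
monosodium phosphate: 8.08 g/L × 0.163 L = 1.317 g
MOPS: 13.1 g/L × 0.163 L = 2.135 g
ammonium chloride: 2.2 g/L × 0.163 L = 0.359 g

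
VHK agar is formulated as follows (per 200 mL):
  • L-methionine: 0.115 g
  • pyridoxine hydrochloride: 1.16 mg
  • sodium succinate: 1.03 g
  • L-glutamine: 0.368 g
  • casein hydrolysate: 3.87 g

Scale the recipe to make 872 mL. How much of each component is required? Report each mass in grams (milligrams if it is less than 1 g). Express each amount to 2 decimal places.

Ratio of target to recipe volume: 872 / 200 = 4.36.
L-methionine: 0.115 g × (872 mL / 200 mL) = 0.5014 g = 501.40 mg
pyridoxine hydrochloride: 1.16 mg × (872 mL / 200 mL) = 5.06 mg
sodium succinate: 1.03 g × (872 mL / 200 mL) = 4.49 g
L-glutamine: 0.368 g × (872 mL / 200 mL) = 1.60 g
casein hydrolysate: 3.87 g × (872 mL / 200 mL) = 16.87 g

L-methionine 501.40 mg; pyridoxine hydrochloride 5.06 mg; sodium succinate 4.49 g; L-glutamine 1.60 g; casein hydrolysate 16.87 g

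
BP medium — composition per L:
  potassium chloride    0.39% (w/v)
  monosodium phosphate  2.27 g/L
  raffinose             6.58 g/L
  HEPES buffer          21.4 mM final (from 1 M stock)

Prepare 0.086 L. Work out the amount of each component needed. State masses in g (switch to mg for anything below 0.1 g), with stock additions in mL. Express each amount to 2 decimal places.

potassium chloride 0.34 g; monosodium phosphate 0.20 g; raffinose 0.57 g; HEPES buffer 1.84 mL

Scale factor relative to 1 L: 0.086.
potassium chloride: 0.39 g per 100 mL × 86 mL ÷ 100 = 0.34 g
monosodium phosphate: 2.27 g/L × 0.086 L = 0.20 g
raffinose: 6.58 g/L × 0.086 L = 0.57 g
HEPES buffer: V = C2·V2/C1 = 21.4 mM × 86 mL ÷ 1000 mM = 1.84 mL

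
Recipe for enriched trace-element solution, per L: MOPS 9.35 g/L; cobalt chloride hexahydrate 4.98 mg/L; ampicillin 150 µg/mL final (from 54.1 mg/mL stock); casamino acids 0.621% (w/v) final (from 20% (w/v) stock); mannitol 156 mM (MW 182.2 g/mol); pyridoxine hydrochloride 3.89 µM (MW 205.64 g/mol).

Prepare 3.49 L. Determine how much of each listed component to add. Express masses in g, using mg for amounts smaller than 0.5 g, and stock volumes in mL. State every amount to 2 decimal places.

Working volume: 3.49 L.
MOPS: 9.35 g/L × 3.49 L = 32.63 g
cobalt chloride hexahydrate: 4.98 mg/L × 3.49 L = 17.38 mg
ampicillin: dilute stock: 150 µg/mL × 3490 mL ÷ 54100 µg/mL = 9.68 mL
casamino acids: V = C2·V2/C1 = 0.621% ÷ 20% × 3490 mL = 108.36 mL
mannitol: 156 mmol/L × 182.2 g/mol × 3.49 L ÷ 1000 = 99.20 g
pyridoxine hydrochloride: 3.89 µmol/L × 205.64 g/mol × 3.49 L ÷ 1000 = 2.79 mg

MOPS 32.63 g; cobalt chloride hexahydrate 17.38 mg; ampicillin 9.68 mL; casamino acids 108.36 mL; mannitol 99.20 g; pyridoxine hydrochloride 2.79 mg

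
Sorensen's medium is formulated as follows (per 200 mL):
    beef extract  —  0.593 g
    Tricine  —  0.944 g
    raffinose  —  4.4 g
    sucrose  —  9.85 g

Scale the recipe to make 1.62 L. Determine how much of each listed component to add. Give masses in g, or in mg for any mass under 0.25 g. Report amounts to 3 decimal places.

beef extract 4.803 g; Tricine 7.646 g; raffinose 35.640 g; sucrose 79.785 g

Scale factor = 1620 mL / 200 mL = 8.1.
beef extract: 0.593 g × (1620 mL / 200 mL) = 4.803 g
Tricine: 0.944 g × (1620 mL / 200 mL) = 7.646 g
raffinose: 4.4 g × (1620 mL / 200 mL) = 35.640 g
sucrose: 9.85 g × (1620 mL / 200 mL) = 79.785 g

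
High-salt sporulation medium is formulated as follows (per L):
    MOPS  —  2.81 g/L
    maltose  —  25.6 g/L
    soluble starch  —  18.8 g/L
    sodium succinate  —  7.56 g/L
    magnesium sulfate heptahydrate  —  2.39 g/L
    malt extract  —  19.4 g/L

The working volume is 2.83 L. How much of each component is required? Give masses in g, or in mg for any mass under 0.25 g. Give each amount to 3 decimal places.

Scale factor relative to 1 L: 2.83.
MOPS: 2.81 g/L × 2.83 L = 7.952 g
maltose: 25.6 g/L × 2.83 L = 72.448 g
soluble starch: 18.8 g/L × 2.83 L = 53.204 g
sodium succinate: 7.56 g/L × 2.83 L = 21.395 g
magnesium sulfate heptahydrate: 2.39 g/L × 2.83 L = 6.764 g
malt extract: 19.4 g/L × 2.83 L = 54.902 g

MOPS 7.952 g; maltose 72.448 g; soluble starch 53.204 g; sodium succinate 21.395 g; magnesium sulfate heptahydrate 6.764 g; malt extract 54.902 g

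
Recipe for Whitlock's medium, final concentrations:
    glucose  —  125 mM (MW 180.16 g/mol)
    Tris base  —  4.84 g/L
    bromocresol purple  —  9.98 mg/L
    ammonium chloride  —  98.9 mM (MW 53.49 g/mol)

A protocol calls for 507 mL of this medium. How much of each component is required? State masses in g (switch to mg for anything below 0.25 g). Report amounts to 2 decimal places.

glucose 11.42 g; Tris base 2.45 g; bromocresol purple 5.06 mg; ammonium chloride 2.68 g

Working volume: 507 mL = 0.507 L.
glucose: 125 mmol/L × 180.16 g/mol × 0.507 L ÷ 1000 = 11.42 g
Tris base: 4.84 g/L × 0.507 L = 2.45 g
bromocresol purple: 9.98 mg/L × 0.507 L = 5.06 mg
ammonium chloride: 98.9 mmol/L × 53.49 g/mol × 0.507 L ÷ 1000 = 2.68 g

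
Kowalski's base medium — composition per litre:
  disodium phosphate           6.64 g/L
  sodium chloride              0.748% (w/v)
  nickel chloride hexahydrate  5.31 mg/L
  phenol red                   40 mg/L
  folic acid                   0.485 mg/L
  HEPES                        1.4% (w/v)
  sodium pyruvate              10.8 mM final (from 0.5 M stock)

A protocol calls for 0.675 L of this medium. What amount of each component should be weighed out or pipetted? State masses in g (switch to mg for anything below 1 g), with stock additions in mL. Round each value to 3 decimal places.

Scale factor relative to 1 L: 0.675.
disodium phosphate: 6.64 g/L × 0.675 L = 4.482 g
sodium chloride: 0.748% w/v = 7.48 g/L → 7.48 × 0.675 L = 5.049 g
nickel chloride hexahydrate: 5.31 mg/L × 0.675 L = 3.584 mg
phenol red: 40 mg/L × 0.675 L = 27.000 mg
folic acid: 0.485 mg/L × 0.675 L = 0.327 mg
HEPES: 1.4 g per 100 mL × 675 mL ÷ 100 = 9.450 g
sodium pyruvate: V = C2·V2/C1 = 10.8 mM × 675 mL ÷ 500 mM = 14.580 mL

disodium phosphate 4.482 g; sodium chloride 5.049 g; nickel chloride hexahydrate 3.584 mg; phenol red 27.000 mg; folic acid 0.327 mg; HEPES 9.450 g; sodium pyruvate 14.580 mL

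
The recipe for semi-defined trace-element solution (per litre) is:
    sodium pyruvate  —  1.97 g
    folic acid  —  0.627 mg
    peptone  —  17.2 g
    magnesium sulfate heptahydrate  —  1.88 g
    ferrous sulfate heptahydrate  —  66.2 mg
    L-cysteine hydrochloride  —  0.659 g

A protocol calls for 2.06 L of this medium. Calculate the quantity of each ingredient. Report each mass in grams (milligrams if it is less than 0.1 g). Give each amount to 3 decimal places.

Scale factor = 2060 mL / 1000 mL = 2.06.
sodium pyruvate: 1.97 g × (2060 mL / 1000 mL) = 4.058 g
folic acid: 0.627 mg × (2060 mL / 1000 mL) = 1.292 mg
peptone: 17.2 g × (2060 mL / 1000 mL) = 35.432 g
magnesium sulfate heptahydrate: 1.88 g × (2060 mL / 1000 mL) = 3.873 g
ferrous sulfate heptahydrate: 66.2 mg × (2060 mL / 1000 mL) = 136.372 mg = 0.136 g
L-cysteine hydrochloride: 0.659 g × (2060 mL / 1000 mL) = 1.358 g

sodium pyruvate 4.058 g; folic acid 1.292 mg; peptone 35.432 g; magnesium sulfate heptahydrate 3.873 g; ferrous sulfate heptahydrate 0.136 g; L-cysteine hydrochloride 1.358 g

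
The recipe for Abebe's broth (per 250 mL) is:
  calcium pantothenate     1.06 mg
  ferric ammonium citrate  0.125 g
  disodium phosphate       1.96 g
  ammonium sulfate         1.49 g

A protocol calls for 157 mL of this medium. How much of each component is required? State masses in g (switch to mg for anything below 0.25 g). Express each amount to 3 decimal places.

Scale factor = 157 mL / 250 mL = 0.628.
calcium pantothenate: 1.06 mg × (157 mL / 250 mL) = 0.666 mg
ferric ammonium citrate: 0.125 g × (157 mL / 250 mL) = 0.0785 g = 78.500 mg
disodium phosphate: 1.96 g × (157 mL / 250 mL) = 1.231 g
ammonium sulfate: 1.49 g × (157 mL / 250 mL) = 0.936 g

calcium pantothenate 0.666 mg; ferric ammonium citrate 78.500 mg; disodium phosphate 1.231 g; ammonium sulfate 0.936 g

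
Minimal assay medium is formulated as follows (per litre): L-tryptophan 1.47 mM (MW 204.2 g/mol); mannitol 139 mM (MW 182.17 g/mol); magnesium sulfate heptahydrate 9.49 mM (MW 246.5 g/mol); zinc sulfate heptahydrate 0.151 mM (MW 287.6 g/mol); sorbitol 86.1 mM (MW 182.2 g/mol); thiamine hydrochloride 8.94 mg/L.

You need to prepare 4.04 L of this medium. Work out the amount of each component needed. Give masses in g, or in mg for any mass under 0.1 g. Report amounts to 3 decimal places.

L-tryptophan 1.213 g; mannitol 102.299 g; magnesium sulfate heptahydrate 9.451 g; zinc sulfate heptahydrate 0.175 g; sorbitol 63.377 g; thiamine hydrochloride 36.118 mg

Working volume: 4.04 L.
L-tryptophan: 1.47 mmol/L × 204.2 g/mol × 4.04 L ÷ 1000 = 1.213 g
mannitol: 139 mmol/L × 182.17 g/mol × 4.04 L ÷ 1000 = 102.299 g
magnesium sulfate heptahydrate: 9.49 mmol/L × 246.5 g/mol × 4.04 L ÷ 1000 = 9.451 g
zinc sulfate heptahydrate: 0.151 mmol/L × 287.6 g/mol × 4.04 L ÷ 1000 = 0.175 g
sorbitol: 86.1 mmol/L × 182.2 g/mol × 4.04 L ÷ 1000 = 63.377 g
thiamine hydrochloride: 8.94 mg/L × 4.04 L = 36.118 mg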